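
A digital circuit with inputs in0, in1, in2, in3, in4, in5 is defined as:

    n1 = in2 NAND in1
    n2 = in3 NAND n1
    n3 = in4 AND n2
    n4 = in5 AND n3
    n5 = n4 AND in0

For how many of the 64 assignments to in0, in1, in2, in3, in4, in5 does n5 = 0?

n5 = n4 AND in0 must be 0, so at least one of n4, in0 is 0.
Enumerating the 64 input combinations, 59 give n5 = 0 and 5 give n5 = 1.

59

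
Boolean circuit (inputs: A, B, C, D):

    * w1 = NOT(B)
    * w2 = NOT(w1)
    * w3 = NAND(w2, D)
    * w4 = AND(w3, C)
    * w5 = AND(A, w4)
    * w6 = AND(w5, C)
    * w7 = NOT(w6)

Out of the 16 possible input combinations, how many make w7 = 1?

w7 = NOT(w6) must be 1, so w6 = 0.
Enumerating the 16 input combinations, 13 give w7 = 1 and 3 give w7 = 0.

13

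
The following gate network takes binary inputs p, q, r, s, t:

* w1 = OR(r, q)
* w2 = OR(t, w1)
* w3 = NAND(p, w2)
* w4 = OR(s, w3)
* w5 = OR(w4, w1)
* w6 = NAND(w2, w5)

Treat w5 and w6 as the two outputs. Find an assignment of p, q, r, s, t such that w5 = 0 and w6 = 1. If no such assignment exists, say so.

Check with p=1, q=0, r=0, s=0, t=1:
w1 = OR(r, q) = OR(0, 0) = 0
w2 = OR(t, w1) = OR(1, 0) = 1
w3 = NAND(p, w2) = NAND(1, 1) = 0
w4 = OR(s, w3) = OR(0, 0) = 0
w5 = OR(w4, w1) = OR(0, 0) = 0
w6 = NAND(w2, w5) = NAND(1, 0) = 1
So w5 = 0 and w6 = 1.

p=1, q=0, r=0, s=0, t=1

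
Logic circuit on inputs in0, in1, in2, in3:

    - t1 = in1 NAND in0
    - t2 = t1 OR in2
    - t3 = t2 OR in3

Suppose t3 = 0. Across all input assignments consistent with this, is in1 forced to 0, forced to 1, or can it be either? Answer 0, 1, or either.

t3 = t2 OR in3 must be 0, so both t2 = 0 and in3 = 0.
Every assignment with t3 = 0 has in1 = 1; there are 1 such assignment(s).
  in0=1, in1=1, in2=0, in3=0

1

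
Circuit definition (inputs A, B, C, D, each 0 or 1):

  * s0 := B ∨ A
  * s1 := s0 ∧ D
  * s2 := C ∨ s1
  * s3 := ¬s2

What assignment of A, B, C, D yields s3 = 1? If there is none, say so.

A=1 B=0 C=0 D=0

s3 = ¬s2 must be 1, so s2 = 0.
Check with A=1 B=0 C=0 D=0:
s0 = B ∨ A = 0 ∨ 1 = 1
s1 = s0 ∧ D = 1 ∧ 0 = 0
s2 = C ∨ s1 = 0 ∨ 0 = 0
s3 = ¬s2 = ¬0 = 1
So s3 = 1 as required.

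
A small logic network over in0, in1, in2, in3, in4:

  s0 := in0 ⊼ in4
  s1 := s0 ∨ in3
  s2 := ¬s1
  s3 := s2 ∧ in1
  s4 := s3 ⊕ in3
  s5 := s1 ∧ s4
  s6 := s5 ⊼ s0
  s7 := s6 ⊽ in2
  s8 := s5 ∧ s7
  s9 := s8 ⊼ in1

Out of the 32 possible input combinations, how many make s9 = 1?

29

s9 = s8 ⊼ in1 must be 1, so at least one of s8, in1 is 0.
Enumerating the 32 input combinations, 29 give s9 = 1 and 3 give s9 = 0.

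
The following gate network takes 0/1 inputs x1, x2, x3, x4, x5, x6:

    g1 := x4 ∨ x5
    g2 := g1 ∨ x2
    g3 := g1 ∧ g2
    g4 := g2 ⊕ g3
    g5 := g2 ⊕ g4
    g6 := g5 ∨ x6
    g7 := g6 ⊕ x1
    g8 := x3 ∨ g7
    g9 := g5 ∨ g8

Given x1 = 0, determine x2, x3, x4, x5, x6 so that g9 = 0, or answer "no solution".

x2=1 x3=0 x4=0 x5=0 x6=0

g9 = g5 ∨ g8 must be 0, so both g5 = 0 and g8 = 0.
Check with x1 = 0 and x2=1, x3=0, x4=0, x5=0, x6=0:
g1 = x4 ∨ x5 = 0 ∨ 0 = 0
g2 = g1 ∨ x2 = 0 ∨ 1 = 1
g3 = g1 ∧ g2 = 0 ∧ 1 = 0
g4 = g2 ⊕ g3 = 1 ⊕ 0 = 1
g5 = g2 ⊕ g4 = 1 ⊕ 1 = 0
g6 = g5 ∨ x6 = 0 ∨ 0 = 0
g7 = g6 ⊕ x1 = 0 ⊕ 0 = 0
g8 = x3 ∨ g7 = 0 ∨ 0 = 0
g9 = g5 ∨ g8 = 0 ∨ 0 = 0
So g9 = 0.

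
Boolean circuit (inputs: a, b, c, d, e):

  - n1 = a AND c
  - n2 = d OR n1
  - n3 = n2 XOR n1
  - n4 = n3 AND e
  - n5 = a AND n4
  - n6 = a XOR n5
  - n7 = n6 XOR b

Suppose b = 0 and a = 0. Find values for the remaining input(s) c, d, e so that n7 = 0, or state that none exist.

Check with b = 0 and a = 0 and c=1, d=1, e=1:
n1 = a AND c = 0 AND 1 = 0
n2 = d OR n1 = 1 OR 0 = 1
n3 = n2 XOR n1 = 1 XOR 0 = 1
n4 = n3 AND e = 1 AND 1 = 1
n5 = a AND n4 = 0 AND 1 = 0
n6 = a XOR n5 = 0 XOR 0 = 0
n7 = n6 XOR b = 0 XOR 0 = 0
So n7 = 0.

c=1, d=1, e=1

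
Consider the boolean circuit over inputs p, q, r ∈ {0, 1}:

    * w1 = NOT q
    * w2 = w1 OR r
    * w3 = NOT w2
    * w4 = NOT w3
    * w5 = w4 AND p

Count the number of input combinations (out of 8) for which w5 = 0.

5

w5 = w4 AND p must be 0, so at least one of w4, p is 0.
Satisfying assignments:
  p=0, q=0, r=0
  p=0, q=0, r=1
  p=0, q=1, r=0
  p=0, q=1, r=1
  p=1, q=1, r=0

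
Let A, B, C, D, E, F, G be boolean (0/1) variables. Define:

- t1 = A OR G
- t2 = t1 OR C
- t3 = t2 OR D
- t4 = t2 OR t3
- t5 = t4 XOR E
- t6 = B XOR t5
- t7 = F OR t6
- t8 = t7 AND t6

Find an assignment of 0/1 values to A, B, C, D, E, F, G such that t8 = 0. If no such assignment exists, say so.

A=0, B=1, C=1, D=0, E=0, F=1, G=0

t8 = t7 AND t6 must be 0, so at least one of t7, t6 is 0.
Check with A=0, B=1, C=1, D=0, E=0, F=1, G=0:
t1 = A OR G = 0 OR 0 = 0
t2 = t1 OR C = 0 OR 1 = 1
t3 = t2 OR D = 1 OR 0 = 1
t4 = t2 OR t3 = 1 OR 1 = 1
t5 = t4 XOR E = 1 XOR 0 = 1
t6 = B XOR t5 = 1 XOR 1 = 0
t7 = F OR t6 = 1 OR 0 = 1
t8 = t7 AND t6 = 1 AND 0 = 0
So t8 = 0 as required.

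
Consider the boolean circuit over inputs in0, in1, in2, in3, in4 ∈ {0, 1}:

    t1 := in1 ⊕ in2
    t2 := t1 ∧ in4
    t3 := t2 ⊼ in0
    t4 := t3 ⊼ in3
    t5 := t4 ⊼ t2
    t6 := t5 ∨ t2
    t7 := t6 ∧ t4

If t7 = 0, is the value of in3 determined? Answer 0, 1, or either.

t7 = t6 ∧ t4 must be 0, so at least one of t6, t4 is 0.
Every assignment with t7 = 0 has in3 = 1; there are 14 such assignment(s).

1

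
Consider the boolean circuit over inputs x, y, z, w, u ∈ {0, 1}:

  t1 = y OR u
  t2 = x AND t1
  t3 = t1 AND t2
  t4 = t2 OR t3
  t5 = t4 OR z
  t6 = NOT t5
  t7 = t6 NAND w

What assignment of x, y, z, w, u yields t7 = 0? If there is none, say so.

t7 = t6 NAND w must be 0, so both t6 = 1 and w = 1.
t6 = NOT t5 must be 1, so t5 = 0.
Check with x=0, y=0, z=0, w=1, u=1:
t1 = y OR u = 0 OR 1 = 1
t2 = x AND t1 = 0 AND 1 = 0
t3 = t1 AND t2 = 1 AND 0 = 0
t4 = t2 OR t3 = 0 OR 0 = 0
t5 = t4 OR z = 0 OR 0 = 0
t6 = NOT t5 = NOT 0 = 1
t7 = t6 NAND w = 1 NAND 1 = 0
So t7 = 0 as required.

x=0, y=0, z=0, w=1, u=1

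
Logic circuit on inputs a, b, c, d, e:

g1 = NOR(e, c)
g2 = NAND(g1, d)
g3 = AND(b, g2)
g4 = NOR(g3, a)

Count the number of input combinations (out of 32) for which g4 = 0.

g4 = NOR(g3, a) must be 0, so at least one of g3, a is 1.
Enumerating the 32 input combinations, 23 give g4 = 0 and 9 give g4 = 1.

23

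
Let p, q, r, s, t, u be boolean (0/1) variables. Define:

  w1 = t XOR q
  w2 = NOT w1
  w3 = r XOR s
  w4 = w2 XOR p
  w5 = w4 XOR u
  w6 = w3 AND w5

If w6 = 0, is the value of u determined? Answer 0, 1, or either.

either

Both values of u occur among assignments with w6 = 0:
  u=0: p=0, q=0, r=0, s=0, t=0, u=0
  u=1: p=0, q=0, r=0, s=0, t=0, u=1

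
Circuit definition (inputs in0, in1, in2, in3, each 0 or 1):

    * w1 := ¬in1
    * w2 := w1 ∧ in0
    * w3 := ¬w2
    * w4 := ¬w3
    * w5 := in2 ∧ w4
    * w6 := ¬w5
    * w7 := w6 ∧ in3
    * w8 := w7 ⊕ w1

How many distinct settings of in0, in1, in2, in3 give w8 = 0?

7

w8 = w7 ⊕ w1 must be 0, so w7 and w1 are equal.
Enumerating the 16 input combinations, 7 give w8 = 0 and 9 give w8 = 1.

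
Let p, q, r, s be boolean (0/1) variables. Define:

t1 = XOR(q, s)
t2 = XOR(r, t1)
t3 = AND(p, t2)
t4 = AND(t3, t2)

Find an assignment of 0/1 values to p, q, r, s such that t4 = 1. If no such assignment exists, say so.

t4 = AND(t3, t2) must be 1, so both t3 = 1 and t2 = 1.
Check with p=1, q=0, r=0, s=1:
t1 = XOR(q, s) = XOR(0, 1) = 1
t2 = XOR(r, t1) = XOR(0, 1) = 1
t3 = AND(p, t2) = AND(1, 1) = 1
t4 = AND(t3, t2) = AND(1, 1) = 1
So t4 = 1 as required.

p=1, q=0, r=0, s=1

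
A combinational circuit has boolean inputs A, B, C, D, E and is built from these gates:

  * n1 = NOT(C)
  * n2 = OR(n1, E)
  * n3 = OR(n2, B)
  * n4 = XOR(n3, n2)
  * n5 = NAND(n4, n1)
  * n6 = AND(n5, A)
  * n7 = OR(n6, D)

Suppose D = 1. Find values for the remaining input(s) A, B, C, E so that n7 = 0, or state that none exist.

With D = 1 fixed, none of the 16 settings of A, B, C, E give n7 = 0.
For example, with A=1, B=0, C=0, E=0:
n1 = NOT(C) = NOT 0 = 1
n2 = OR(n1, E) = OR(1, 0) = 1
n3 = OR(n2, B) = OR(1, 0) = 1
n4 = XOR(n3, n2) = XOR(1, 1) = 0
n5 = NAND(n4, n1) = NAND(0, 1) = 1
n6 = AND(n5, A) = AND(1, 1) = 1
n7 = OR(n6, D) = OR(1, 1) = 1
giving n7 = 1 ≠ 0.

no solution exists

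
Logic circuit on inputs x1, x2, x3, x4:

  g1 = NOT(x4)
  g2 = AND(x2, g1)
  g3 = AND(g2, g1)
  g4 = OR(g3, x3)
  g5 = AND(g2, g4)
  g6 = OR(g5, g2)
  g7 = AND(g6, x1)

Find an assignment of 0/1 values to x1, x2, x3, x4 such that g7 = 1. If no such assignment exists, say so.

g7 = AND(g6, x1) must be 1, so both g6 = 1 and x1 = 1.
g6 = OR(g5, g2) must be 1, so at least one of g5, g2 is 1.
Check with x1=1 x2=1 x3=0 x4=0:
g1 = NOT(x4) = NOT 0 = 1
g2 = AND(x2, g1) = AND(1, 1) = 1
g3 = AND(g2, g1) = AND(1, 1) = 1
g4 = OR(g3, x3) = OR(1, 0) = 1
g5 = AND(g2, g4) = AND(1, 1) = 1
g6 = OR(g5, g2) = OR(1, 1) = 1
g7 = AND(g6, x1) = AND(1, 1) = 1
So g7 = 1 as required.

x1=1 x2=1 x3=0 x4=0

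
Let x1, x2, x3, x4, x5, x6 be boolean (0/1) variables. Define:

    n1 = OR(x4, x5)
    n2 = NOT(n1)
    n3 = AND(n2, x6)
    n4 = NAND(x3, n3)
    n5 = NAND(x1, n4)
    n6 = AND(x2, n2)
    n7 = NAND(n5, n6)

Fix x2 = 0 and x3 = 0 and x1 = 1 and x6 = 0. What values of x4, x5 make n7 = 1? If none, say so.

x4=0, x5=0

Check with x2 = 0 and x3 = 0 and x1 = 1 and x6 = 0 and x4=0, x5=0:
n1 = OR(x4, x5) = OR(0, 0) = 0
n2 = NOT(n1) = NOT 0 = 1
n3 = AND(n2, x6) = AND(1, 0) = 0
n4 = NAND(x3, n3) = NAND(0, 0) = 1
n5 = NAND(x1, n4) = NAND(1, 1) = 0
n6 = AND(x2, n2) = AND(0, 1) = 0
n7 = NAND(n5, n6) = NAND(0, 0) = 1
So n7 = 1.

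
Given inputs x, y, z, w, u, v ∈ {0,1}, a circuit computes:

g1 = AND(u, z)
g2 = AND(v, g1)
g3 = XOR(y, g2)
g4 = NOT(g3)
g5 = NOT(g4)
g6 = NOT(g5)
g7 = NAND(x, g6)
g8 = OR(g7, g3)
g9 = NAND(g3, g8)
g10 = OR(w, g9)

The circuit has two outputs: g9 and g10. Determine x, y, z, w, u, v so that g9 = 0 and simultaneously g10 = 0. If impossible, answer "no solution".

x=1, y=1, z=0, w=0, u=1, v=1

Check with x=1, y=1, z=0, w=0, u=1, v=1:
g1 = AND(u, z) = AND(1, 0) = 0
g2 = AND(v, g1) = AND(1, 0) = 0
g3 = XOR(y, g2) = XOR(1, 0) = 1
g4 = NOT(g3) = NOT 1 = 0
g5 = NOT(g4) = NOT 0 = 1
g6 = NOT(g5) = NOT 1 = 0
g7 = NAND(x, g6) = NAND(1, 0) = 1
g8 = OR(g7, g3) = OR(1, 1) = 1
g9 = NAND(g3, g8) = NAND(1, 1) = 0
g10 = OR(w, g9) = OR(0, 0) = 0
So g9 = 0 and g10 = 0.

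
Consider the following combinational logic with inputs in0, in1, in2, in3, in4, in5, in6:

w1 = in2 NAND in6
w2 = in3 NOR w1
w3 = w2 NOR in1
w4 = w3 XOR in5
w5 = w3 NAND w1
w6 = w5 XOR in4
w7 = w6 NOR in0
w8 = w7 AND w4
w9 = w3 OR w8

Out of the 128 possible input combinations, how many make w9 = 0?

w9 = w3 OR w8 must be 0, so both w3 = 0 and w8 = 0.
Enumerating the 128 input combinations, 63 give w9 = 0 and 65 give w9 = 1.

63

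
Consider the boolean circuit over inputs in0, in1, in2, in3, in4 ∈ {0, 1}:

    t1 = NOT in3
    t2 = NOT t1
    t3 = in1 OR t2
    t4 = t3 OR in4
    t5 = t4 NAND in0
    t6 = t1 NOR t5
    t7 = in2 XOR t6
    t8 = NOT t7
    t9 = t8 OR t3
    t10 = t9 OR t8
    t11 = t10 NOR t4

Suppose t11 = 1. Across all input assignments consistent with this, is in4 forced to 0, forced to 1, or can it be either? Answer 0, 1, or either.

0

t11 = t10 NOR t4 must be 1, so both t10 = 0 and t4 = 0.
t10 = t9 OR t8 must be 0, so both t9 = 0 and t8 = 0.
Every assignment with t11 = 1 has in4 = 0; there are 2 such assignment(s).
  in0=0, in1=0, in2=1, in3=0, in4=0
  in0=1, in1=0, in2=1, in3=0, in4=0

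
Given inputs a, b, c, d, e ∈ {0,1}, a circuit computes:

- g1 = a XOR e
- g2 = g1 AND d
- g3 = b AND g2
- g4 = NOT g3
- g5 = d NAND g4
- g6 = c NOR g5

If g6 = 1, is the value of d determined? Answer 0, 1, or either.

1

g6 = c NOR g5 must be 1, so both c = 0 and g5 = 0.
g5 = d NAND g4 must be 0, so both d = 1 and g4 = 1.
g4 = NOT g3 must be 1, so g3 = 0.
Every assignment with g6 = 1 has d = 1; there are 6 such assignment(s).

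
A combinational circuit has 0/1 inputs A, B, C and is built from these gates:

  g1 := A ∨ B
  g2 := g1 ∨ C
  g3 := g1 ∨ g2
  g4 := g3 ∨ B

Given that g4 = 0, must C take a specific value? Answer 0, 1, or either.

g4 = g3 ∨ B must be 0, so both g3 = 0 and B = 0.
Every assignment with g4 = 0 has C = 0; there are 1 such assignment(s).
  A=0, B=0, C=0

0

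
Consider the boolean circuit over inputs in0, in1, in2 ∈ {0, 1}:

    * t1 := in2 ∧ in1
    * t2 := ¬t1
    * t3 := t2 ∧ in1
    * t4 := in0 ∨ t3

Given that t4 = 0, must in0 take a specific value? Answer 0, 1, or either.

0

t4 = in0 ∨ t3 must be 0, so both in0 = 0 and t3 = 0.
t3 = t2 ∧ in1 must be 0, so at least one of t2, in1 is 0.
Every assignment with t4 = 0 has in0 = 0; there are 3 such assignment(s).
  in0=0, in1=0, in2=0
  in0=0, in1=0, in2=1
  in0=0, in1=1, in2=1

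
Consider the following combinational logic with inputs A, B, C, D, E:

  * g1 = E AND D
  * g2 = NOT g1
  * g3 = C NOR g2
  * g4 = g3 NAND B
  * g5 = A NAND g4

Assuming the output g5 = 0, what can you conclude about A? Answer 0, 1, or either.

g5 = A NAND g4 must be 0, so both A = 1 and g4 = 1.
Every assignment with g5 = 0 has A = 1; there are 15 such assignment(s).

1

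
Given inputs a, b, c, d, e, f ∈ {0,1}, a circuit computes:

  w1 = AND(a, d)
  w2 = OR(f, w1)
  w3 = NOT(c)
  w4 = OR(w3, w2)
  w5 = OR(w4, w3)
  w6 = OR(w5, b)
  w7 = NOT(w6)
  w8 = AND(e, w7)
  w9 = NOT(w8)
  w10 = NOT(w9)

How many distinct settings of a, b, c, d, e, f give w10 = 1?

3

w10 = NOT(w9) must be 1, so w9 = 0.
w9 = NOT(w8) must be 0, so w8 = 1.
w8 = AND(e, w7) must be 1, so both e = 1 and w7 = 1.
Satisfying assignments:
  a=0, b=0, c=1, d=0, e=1, f=0
  a=0, b=0, c=1, d=1, e=1, f=0
  a=1, b=0, c=1, d=0, e=1, f=0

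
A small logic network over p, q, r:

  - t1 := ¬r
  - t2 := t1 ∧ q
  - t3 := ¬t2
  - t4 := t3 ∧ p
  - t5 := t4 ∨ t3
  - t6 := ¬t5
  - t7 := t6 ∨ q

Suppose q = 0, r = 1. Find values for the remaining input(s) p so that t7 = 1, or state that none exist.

no solution exists

With q = 0, r = 1 fixed, none of the 2 settings of p give t7 = 1.
For example, with p=0:
t1 = ¬r = ¬1 = 0
t2 = t1 ∧ q = 0 ∧ 0 = 0
t3 = ¬t2 = ¬0 = 1
t4 = t3 ∧ p = 1 ∧ 0 = 0
t5 = t4 ∨ t3 = 0 ∨ 1 = 1
t6 = ¬t5 = ¬1 = 0
t7 = t6 ∨ q = 0 ∨ 0 = 0
giving t7 = 0 ≠ 1.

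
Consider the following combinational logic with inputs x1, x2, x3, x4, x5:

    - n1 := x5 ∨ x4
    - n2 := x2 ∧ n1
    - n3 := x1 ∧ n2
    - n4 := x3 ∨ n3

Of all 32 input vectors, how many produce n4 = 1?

n4 = x3 ∨ n3 must be 1, so at least one of x3, n3 is 1.
Enumerating the 32 input combinations, 19 give n4 = 1 and 13 give n4 = 0.

19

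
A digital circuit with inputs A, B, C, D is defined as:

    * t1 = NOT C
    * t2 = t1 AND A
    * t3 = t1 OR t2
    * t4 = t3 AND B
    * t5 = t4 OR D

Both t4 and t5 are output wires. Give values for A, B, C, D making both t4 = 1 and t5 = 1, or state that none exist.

Check with A=1, B=1, C=0, D=0:
t1 = NOT C = NOT 0 = 1
t2 = t1 AND A = 1 AND 1 = 1
t3 = t1 OR t2 = 1 OR 1 = 1
t4 = t3 AND B = 1 AND 1 = 1
t5 = t4 OR D = 1 OR 0 = 1
So t4 = 1 and t5 = 1.

A=1, B=1, C=0, D=0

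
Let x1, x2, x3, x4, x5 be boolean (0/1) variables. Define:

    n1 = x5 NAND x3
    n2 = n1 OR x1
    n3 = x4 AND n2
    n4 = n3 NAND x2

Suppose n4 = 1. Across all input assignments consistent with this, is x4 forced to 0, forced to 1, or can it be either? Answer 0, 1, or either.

either

Both values of x4 occur among assignments with n4 = 1:
  x4=0: x1=0, x2=0, x3=0, x4=0, x5=0
  x4=1: x1=0, x2=0, x3=0, x4=1, x5=0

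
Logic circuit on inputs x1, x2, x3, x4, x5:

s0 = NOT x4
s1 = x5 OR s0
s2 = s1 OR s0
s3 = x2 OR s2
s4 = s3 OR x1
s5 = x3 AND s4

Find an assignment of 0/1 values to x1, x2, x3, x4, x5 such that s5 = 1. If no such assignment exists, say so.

Check with x1=1, x2=1, x3=1, x4=0, x5=1:
s0 = NOT x4 = NOT 0 = 1
s1 = x5 OR s0 = 1 OR 1 = 1
s2 = s1 OR s0 = 1 OR 1 = 1
s3 = x2 OR s2 = 1 OR 1 = 1
s4 = s3 OR x1 = 1 OR 1 = 1
s5 = x3 AND s4 = 1 AND 1 = 1
So s5 = 1 as required.

x1=1, x2=1, x3=1, x4=0, x5=1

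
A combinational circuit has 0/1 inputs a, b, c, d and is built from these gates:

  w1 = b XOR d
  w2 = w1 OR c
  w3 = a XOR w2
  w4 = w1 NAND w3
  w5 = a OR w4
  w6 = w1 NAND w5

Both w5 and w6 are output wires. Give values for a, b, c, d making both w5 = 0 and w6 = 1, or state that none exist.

a=0 b=0 c=1 d=1

Check with a=0 b=0 c=1 d=1:
w1 = b XOR d = 0 XOR 1 = 1
w2 = w1 OR c = 1 OR 1 = 1
w3 = a XOR w2 = 0 XOR 1 = 1
w4 = w1 NAND w3 = 1 NAND 1 = 0
w5 = a OR w4 = 0 OR 0 = 0
w6 = w1 NAND w5 = 1 NAND 0 = 1
So w5 = 0 and w6 = 1.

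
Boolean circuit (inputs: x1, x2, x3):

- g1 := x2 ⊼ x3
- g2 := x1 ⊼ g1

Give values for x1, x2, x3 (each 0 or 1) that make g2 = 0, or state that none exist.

g2 = x1 ⊼ g1 must be 0, so both x1 = 1 and g1 = 1.
g1 = x2 ⊼ x3 must be 1, so at least one of x2, x3 is 0.
Check with x1=1, x2=0, x3=1:
g1 = x2 ⊼ x3 = 0 ⊼ 1 = 1
g2 = x1 ⊼ g1 = 1 ⊼ 1 = 0
So g2 = 0 as required.

x1=1, x2=0, x3=1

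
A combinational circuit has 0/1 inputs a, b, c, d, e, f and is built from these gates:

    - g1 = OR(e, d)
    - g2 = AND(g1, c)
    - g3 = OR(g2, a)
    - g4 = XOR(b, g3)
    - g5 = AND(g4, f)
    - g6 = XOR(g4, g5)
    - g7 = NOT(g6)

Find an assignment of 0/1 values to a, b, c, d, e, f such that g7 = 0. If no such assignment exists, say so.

a=0, b=1, c=0, d=0, e=0, f=0

g7 = NOT(g6) must be 0, so g6 = 1.
Check with a=0, b=1, c=0, d=0, e=0, f=0:
g1 = OR(e, d) = OR(0, 0) = 0
g2 = AND(g1, c) = AND(0, 0) = 0
g3 = OR(g2, a) = OR(0, 0) = 0
g4 = XOR(b, g3) = XOR(1, 0) = 1
g5 = AND(g4, f) = AND(1, 0) = 0
g6 = XOR(g4, g5) = XOR(1, 0) = 1
g7 = NOT(g6) = NOT 1 = 0
So g7 = 0 as required.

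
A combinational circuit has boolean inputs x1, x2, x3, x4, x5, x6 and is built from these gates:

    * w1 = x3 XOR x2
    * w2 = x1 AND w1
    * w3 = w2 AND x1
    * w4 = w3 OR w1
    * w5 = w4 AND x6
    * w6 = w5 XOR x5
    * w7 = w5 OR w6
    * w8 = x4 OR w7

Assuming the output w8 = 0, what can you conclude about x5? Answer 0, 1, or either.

w8 = x4 OR w7 must be 0, so both x4 = 0 and w7 = 0.
Every assignment with w8 = 0 has x5 = 0; there are 12 such assignment(s).

0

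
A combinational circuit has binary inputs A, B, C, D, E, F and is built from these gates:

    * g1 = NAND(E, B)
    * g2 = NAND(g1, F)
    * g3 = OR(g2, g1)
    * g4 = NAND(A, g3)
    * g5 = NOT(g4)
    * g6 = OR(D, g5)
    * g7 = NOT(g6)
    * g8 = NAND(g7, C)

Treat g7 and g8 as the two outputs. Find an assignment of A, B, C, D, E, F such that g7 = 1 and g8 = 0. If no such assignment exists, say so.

Check with A=0, B=1, C=1, D=0, E=0, F=1:
g1 = NAND(E, B) = NAND(0, 1) = 1
g2 = NAND(g1, F) = NAND(1, 1) = 0
g3 = OR(g2, g1) = OR(0, 1) = 1
g4 = NAND(A, g3) = NAND(0, 1) = 1
g5 = NOT(g4) = NOT 1 = 0
g6 = OR(D, g5) = OR(0, 0) = 0
g7 = NOT(g6) = NOT 0 = 1
g8 = NAND(g7, C) = NAND(1, 1) = 0
So g7 = 1 and g8 = 0.

A=0, B=1, C=1, D=0, E=0, F=1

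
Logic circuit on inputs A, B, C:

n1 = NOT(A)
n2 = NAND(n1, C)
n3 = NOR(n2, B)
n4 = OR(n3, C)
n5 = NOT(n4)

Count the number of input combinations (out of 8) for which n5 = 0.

4

n5 = NOT(n4) must be 0, so n4 = 1.
n4 = OR(n3, C) must be 1, so at least one of n3, C is 1.
Satisfying assignments:
  A=0, B=0, C=1
  A=0, B=1, C=1
  A=1, B=0, C=1
  A=1, B=1, C=1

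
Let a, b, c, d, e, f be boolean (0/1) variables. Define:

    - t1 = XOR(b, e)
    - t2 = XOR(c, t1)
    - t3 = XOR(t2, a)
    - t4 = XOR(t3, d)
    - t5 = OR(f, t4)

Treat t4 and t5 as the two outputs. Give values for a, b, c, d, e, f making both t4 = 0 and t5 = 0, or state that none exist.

a=0, b=1, c=0, d=0, e=1, f=0

Check with a=0, b=1, c=0, d=0, e=1, f=0:
t1 = XOR(b, e) = XOR(1, 1) = 0
t2 = XOR(c, t1) = XOR(0, 0) = 0
t3 = XOR(t2, a) = XOR(0, 0) = 0
t4 = XOR(t3, d) = XOR(0, 0) = 0
t5 = OR(f, t4) = OR(0, 0) = 0
So t4 = 0 and t5 = 0.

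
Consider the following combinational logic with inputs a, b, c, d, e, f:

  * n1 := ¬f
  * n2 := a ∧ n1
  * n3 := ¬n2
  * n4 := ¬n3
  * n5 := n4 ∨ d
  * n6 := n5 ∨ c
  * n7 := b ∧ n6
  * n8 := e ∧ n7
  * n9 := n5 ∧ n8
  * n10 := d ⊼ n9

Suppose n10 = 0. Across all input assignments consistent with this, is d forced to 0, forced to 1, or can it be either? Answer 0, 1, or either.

n10 = d ⊼ n9 must be 0, so both d = 1 and n9 = 1.
Every assignment with n10 = 0 has d = 1; there are 8 such assignment(s).

1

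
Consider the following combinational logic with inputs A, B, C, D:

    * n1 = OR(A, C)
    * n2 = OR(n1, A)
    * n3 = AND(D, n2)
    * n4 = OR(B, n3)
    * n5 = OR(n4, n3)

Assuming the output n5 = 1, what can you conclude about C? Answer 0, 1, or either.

Both values of C occur among assignments with n5 = 1:
  C=0: A=0, B=1, C=0, D=0
  C=1: A=0, B=0, C=1, D=1

either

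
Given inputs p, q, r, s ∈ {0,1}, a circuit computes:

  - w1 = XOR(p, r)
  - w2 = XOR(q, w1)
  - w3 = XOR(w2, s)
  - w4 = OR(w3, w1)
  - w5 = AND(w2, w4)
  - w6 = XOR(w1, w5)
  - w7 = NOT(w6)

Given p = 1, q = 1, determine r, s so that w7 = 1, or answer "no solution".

r=1, s=1

Check with p = 1, q = 1 and r=1, s=1:
w1 = XOR(p, r) = XOR(1, 1) = 0
w2 = XOR(q, w1) = XOR(1, 0) = 1
w3 = XOR(w2, s) = XOR(1, 1) = 0
w4 = OR(w3, w1) = OR(0, 0) = 0
w5 = AND(w2, w4) = AND(1, 0) = 0
w6 = XOR(w1, w5) = XOR(0, 0) = 0
w7 = NOT(w6) = NOT 0 = 1
So w7 = 1.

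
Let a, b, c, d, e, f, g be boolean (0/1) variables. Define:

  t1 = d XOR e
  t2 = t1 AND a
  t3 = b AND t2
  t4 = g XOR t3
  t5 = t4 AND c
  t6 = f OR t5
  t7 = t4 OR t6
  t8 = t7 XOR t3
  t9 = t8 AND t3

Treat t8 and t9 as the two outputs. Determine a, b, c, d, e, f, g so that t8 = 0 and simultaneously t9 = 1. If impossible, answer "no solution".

no solution exists

Across all 128 input combinations, none give both t8 = 0 and t9 = 1.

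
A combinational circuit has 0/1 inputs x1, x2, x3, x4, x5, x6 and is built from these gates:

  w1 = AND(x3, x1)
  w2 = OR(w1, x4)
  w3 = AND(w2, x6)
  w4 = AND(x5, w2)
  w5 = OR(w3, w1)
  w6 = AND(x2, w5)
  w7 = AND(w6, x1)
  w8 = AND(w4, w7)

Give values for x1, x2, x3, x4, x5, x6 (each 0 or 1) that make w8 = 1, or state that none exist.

Check with x1=1, x2=1, x3=1, x4=0, x5=1, x6=1:
w1 = AND(x3, x1) = AND(1, 1) = 1
w2 = OR(w1, x4) = OR(1, 0) = 1
w3 = AND(w2, x6) = AND(1, 1) = 1
w4 = AND(x5, w2) = AND(1, 1) = 1
w5 = OR(w3, w1) = OR(1, 1) = 1
w6 = AND(x2, w5) = AND(1, 1) = 1
w7 = AND(w6, x1) = AND(1, 1) = 1
w8 = AND(w4, w7) = AND(1, 1) = 1
So w8 = 1 as required.

x1=1, x2=1, x3=1, x4=0, x5=1, x6=1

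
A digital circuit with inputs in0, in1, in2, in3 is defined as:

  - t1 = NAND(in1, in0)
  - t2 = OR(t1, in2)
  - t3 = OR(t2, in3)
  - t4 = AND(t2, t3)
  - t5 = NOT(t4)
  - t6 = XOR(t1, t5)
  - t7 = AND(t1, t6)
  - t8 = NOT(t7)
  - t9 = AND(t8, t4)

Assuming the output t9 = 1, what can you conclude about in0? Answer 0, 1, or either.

t9 = AND(t8, t4) must be 1, so both t8 = 1 and t4 = 1.
t8 = NOT(t7) must be 1, so t7 = 0.
t4 = AND(t2, t3) must be 1, so both t2 = 1 and t3 = 1.
Every assignment with t9 = 1 has in0 = 1; there are 2 such assignment(s).
  in0=1, in1=1, in2=1, in3=0
  in0=1, in1=1, in2=1, in3=1

1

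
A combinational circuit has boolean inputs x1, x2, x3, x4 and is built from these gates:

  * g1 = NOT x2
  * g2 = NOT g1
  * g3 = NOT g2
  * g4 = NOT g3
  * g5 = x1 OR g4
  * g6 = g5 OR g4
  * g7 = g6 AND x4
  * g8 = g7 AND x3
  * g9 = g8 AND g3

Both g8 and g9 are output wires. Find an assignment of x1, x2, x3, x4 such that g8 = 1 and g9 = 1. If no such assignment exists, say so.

Check with x1=1, x2=0, x3=1, x4=1:
g1 = NOT x2 = NOT 0 = 1
g2 = NOT g1 = NOT 1 = 0
g3 = NOT g2 = NOT 0 = 1
g4 = NOT g3 = NOT 1 = 0
g5 = x1 OR g4 = 1 OR 0 = 1
g6 = g5 OR g4 = 1 OR 0 = 1
g7 = g6 AND x4 = 1 AND 1 = 1
g8 = g7 AND x3 = 1 AND 1 = 1
g9 = g8 AND g3 = 1 AND 1 = 1
So g8 = 1 and g9 = 1.

x1=1, x2=0, x3=1, x4=1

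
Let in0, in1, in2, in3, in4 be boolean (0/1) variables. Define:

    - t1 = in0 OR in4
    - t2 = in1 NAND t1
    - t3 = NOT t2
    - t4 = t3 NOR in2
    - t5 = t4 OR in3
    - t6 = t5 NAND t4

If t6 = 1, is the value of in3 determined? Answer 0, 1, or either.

Both values of in3 occur among assignments with t6 = 1:
  in3=0: in0=0, in1=0, in2=1, in3=0, in4=0
  in3=1: in0=0, in1=0, in2=1, in3=1, in4=0

either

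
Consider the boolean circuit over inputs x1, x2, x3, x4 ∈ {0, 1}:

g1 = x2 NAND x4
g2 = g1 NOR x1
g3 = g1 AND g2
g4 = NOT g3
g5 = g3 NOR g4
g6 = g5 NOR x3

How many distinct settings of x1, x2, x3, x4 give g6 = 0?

g6 = g5 NOR x3 must be 0, so at least one of g5, x3 is 1.
Enumerating the 16 input combinations, 8 give g6 = 0 and 8 give g6 = 1.

8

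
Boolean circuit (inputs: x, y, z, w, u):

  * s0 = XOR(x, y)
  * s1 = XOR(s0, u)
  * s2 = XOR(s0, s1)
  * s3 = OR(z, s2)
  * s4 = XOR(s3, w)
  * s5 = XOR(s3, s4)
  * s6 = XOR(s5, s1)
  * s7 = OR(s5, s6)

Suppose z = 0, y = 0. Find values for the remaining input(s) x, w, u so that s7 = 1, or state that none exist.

x=1, w=0, u=0

s7 = OR(s5, s6) must be 1, so at least one of s5, s6 is 1.
Check with z = 0, y = 0 and x=1, w=0, u=0:
s0 = XOR(x, y) = XOR(1, 0) = 1
s1 = XOR(s0, u) = XOR(1, 0) = 1
s2 = XOR(s0, s1) = XOR(1, 1) = 0
s3 = OR(z, s2) = OR(0, 0) = 0
s4 = XOR(s3, w) = XOR(0, 0) = 0
s5 = XOR(s3, s4) = XOR(0, 0) = 0
s6 = XOR(s5, s1) = XOR(0, 1) = 1
s7 = OR(s5, s6) = OR(0, 1) = 1
So s7 = 1.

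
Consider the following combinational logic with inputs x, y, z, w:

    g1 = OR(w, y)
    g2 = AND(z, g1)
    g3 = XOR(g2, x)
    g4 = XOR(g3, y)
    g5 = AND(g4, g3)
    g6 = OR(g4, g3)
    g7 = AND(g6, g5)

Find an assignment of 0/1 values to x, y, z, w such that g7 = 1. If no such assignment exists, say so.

Check with x=0, y=0, z=1, w=1:
g1 = OR(w, y) = OR(1, 0) = 1
g2 = AND(z, g1) = AND(1, 1) = 1
g3 = XOR(g2, x) = XOR(1, 0) = 1
g4 = XOR(g3, y) = XOR(1, 0) = 1
g5 = AND(g4, g3) = AND(1, 1) = 1
g6 = OR(g4, g3) = OR(1, 1) = 1
g7 = AND(g6, g5) = AND(1, 1) = 1
So g7 = 1 as required.

x=0, y=0, z=1, w=1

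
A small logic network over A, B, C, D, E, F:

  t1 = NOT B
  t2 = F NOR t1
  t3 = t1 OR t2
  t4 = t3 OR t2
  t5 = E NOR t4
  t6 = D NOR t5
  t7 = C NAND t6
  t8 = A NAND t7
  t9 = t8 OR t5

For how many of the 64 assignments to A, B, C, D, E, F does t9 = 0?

t9 = t8 OR t5 must be 0, so both t8 = 0 and t5 = 0.
t8 = A NAND t7 must be 0, so both A = 1 and t7 = 1.
t5 = E NOR t4 must be 0, so at least one of E, t4 is 1.
Enumerating the 64 input combinations, 21 give t9 = 0 and 43 give t9 = 1.

21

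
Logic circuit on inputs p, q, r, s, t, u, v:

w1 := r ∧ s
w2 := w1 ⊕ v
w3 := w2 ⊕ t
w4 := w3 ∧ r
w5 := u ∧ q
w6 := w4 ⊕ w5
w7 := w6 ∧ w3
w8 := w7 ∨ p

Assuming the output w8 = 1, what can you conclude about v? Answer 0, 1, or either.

either

Both values of v occur among assignments with w8 = 1:
  v=0: p=0, q=0, r=1, s=0, t=1, u=0, v=0
  v=1: p=0, q=0, r=1, s=0, t=0, u=0, v=1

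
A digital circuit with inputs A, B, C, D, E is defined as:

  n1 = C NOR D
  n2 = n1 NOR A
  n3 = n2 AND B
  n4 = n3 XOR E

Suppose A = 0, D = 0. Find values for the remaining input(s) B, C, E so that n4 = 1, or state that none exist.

Check with A = 0, D = 0 and B=1, C=1, E=0:
n1 = C NOR D = 1 NOR 0 = 0
n2 = n1 NOR A = 0 NOR 0 = 1
n3 = n2 AND B = 1 AND 1 = 1
n4 = n3 XOR E = 1 XOR 0 = 1
So n4 = 1.

B=1, C=1, E=0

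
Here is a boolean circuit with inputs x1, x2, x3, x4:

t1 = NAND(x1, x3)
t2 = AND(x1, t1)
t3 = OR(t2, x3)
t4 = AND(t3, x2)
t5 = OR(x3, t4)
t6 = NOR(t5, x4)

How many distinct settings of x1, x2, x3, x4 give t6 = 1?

t6 = NOR(t5, x4) must be 1, so both t5 = 0 and x4 = 0.
t5 = OR(x3, t4) must be 0, so both x3 = 0 and t4 = 0.
t4 = AND(t3, x2) must be 0, so at least one of t3, x2 is 0.
Enumerating the 16 input combinations, 3 give t6 = 1 and 13 give t6 = 0.

3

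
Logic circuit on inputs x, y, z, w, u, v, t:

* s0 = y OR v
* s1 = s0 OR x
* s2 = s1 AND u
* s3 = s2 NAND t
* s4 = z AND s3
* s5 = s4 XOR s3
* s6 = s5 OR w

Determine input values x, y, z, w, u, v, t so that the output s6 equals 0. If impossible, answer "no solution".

x=1, y=1, z=1, w=0, u=0, v=0, t=0

Check with x=1, y=1, z=1, w=0, u=0, v=0, t=0:
s0 = y OR v = 1 OR 0 = 1
s1 = s0 OR x = 1 OR 1 = 1
s2 = s1 AND u = 1 AND 0 = 0
s3 = s2 NAND t = 0 NAND 0 = 1
s4 = z AND s3 = 1 AND 1 = 1
s5 = s4 XOR s3 = 1 XOR 1 = 0
s6 = s5 OR w = 0 OR 0 = 0
So s6 = 0 as required.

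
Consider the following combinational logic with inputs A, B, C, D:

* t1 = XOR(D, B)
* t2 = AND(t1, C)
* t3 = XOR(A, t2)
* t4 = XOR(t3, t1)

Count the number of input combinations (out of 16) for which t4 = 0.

t4 = XOR(t3, t1) must be 0, so t3 and t1 are equal.
Enumerating the 16 input combinations, 8 give t4 = 0 and 8 give t4 = 1.

8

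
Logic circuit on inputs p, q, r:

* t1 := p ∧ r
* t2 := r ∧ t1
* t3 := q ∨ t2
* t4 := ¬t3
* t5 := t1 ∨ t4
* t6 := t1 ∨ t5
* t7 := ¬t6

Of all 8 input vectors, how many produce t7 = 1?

3

t7 = ¬t6 must be 1, so t6 = 0.
Satisfying assignments:
  p=0, q=1, r=0
  p=0, q=1, r=1
  p=1, q=1, r=0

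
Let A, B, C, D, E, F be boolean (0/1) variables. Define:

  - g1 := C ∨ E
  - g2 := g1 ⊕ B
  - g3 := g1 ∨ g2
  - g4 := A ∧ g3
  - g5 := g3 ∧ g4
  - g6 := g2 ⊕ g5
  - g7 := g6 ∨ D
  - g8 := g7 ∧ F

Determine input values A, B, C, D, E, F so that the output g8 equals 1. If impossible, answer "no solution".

Check with A=0 B=1 C=0 D=1 E=1 F=1:
g1 = C ∨ E = 0 ∨ 1 = 1
g2 = g1 ⊕ B = 1 ⊕ 1 = 0
g3 = g1 ∨ g2 = 1 ∨ 0 = 1
g4 = A ∧ g3 = 0 ∧ 1 = 0
g5 = g3 ∧ g4 = 1 ∧ 0 = 0
g6 = g2 ⊕ g5 = 0 ⊕ 0 = 0
g7 = g6 ∨ D = 0 ∨ 1 = 1
g8 = g7 ∧ F = 1 ∧ 1 = 1
So g8 = 1 as required.

A=0 B=1 C=0 D=1 E=1 F=1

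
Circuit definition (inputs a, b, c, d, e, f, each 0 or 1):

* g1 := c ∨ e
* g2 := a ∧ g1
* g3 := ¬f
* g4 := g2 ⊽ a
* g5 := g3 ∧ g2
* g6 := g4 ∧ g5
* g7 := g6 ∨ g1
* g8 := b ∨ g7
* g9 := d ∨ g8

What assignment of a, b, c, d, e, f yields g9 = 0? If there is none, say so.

g9 = d ∨ g8 must be 0, so both d = 0 and g8 = 0.
Check with a=0 b=0 c=0 d=0 e=0 f=1:
g1 = c ∨ e = 0 ∨ 0 = 0
g2 = a ∧ g1 = 0 ∧ 0 = 0
g3 = ¬f = ¬1 = 0
g4 = g2 ⊽ a = 0 ⊽ 0 = 1
g5 = g3 ∧ g2 = 0 ∧ 0 = 0
g6 = g4 ∧ g5 = 1 ∧ 0 = 0
g7 = g6 ∨ g1 = 0 ∨ 0 = 0
g8 = b ∨ g7 = 0 ∨ 0 = 0
g9 = d ∨ g8 = 0 ∨ 0 = 0
So g9 = 0 as required.

a=0 b=0 c=0 d=0 e=0 f=1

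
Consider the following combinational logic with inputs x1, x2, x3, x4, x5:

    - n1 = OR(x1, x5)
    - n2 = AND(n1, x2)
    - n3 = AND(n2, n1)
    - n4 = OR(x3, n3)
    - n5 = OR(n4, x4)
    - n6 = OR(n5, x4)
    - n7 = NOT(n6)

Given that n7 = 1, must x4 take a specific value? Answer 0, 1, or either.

n7 = NOT(n6) must be 1, so n6 = 0.
Every assignment with n7 = 1 has x4 = 0; there are 5 such assignment(s).

0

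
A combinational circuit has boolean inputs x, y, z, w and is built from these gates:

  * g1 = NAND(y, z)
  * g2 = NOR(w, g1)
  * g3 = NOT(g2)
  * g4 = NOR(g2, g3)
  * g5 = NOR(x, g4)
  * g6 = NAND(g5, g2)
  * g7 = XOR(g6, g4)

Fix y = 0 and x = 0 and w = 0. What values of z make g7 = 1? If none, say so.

g7 = XOR(g6, g4) must be 1, so g6 and g4 differ.
Check with y = 0 and x = 0 and w = 0 and z=1:
g1 = NAND(y, z) = NAND(0, 1) = 1
g2 = NOR(w, g1) = NOR(0, 1) = 0
g3 = NOT(g2) = NOT 0 = 1
g4 = NOR(g2, g3) = NOR(0, 1) = 0
g5 = NOR(x, g4) = NOR(0, 0) = 1
g6 = NAND(g5, g2) = NAND(1, 0) = 1
g7 = XOR(g6, g4) = XOR(1, 0) = 1
So g7 = 1.

z=1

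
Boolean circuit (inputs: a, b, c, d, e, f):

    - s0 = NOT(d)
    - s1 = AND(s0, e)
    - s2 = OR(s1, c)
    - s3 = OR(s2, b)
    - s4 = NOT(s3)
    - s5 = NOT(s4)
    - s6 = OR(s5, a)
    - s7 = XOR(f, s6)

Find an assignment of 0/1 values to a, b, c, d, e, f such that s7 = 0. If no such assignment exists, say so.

a=0 b=1 c=0 d=1 e=0 f=1

s7 = XOR(f, s6) must be 0, so f and s6 are equal.
Check with a=0 b=1 c=0 d=1 e=0 f=1:
s0 = NOT(d) = NOT 1 = 0
s1 = AND(s0, e) = AND(0, 0) = 0
s2 = OR(s1, c) = OR(0, 0) = 0
s3 = OR(s2, b) = OR(0, 1) = 1
s4 = NOT(s3) = NOT 1 = 0
s5 = NOT(s4) = NOT 0 = 1
s6 = OR(s5, a) = OR(1, 0) = 1
s7 = XOR(f, s6) = XOR(1, 1) = 0
So s7 = 0 as required.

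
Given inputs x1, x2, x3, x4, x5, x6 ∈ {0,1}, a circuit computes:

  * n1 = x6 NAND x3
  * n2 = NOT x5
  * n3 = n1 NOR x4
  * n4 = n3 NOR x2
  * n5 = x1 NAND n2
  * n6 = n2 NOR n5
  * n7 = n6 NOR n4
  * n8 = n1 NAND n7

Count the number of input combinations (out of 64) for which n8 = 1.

40

n8 = n1 NAND n7 must be 1, so at least one of n1, n7 is 0.
Enumerating the 64 input combinations, 40 give n8 = 1 and 24 give n8 = 0.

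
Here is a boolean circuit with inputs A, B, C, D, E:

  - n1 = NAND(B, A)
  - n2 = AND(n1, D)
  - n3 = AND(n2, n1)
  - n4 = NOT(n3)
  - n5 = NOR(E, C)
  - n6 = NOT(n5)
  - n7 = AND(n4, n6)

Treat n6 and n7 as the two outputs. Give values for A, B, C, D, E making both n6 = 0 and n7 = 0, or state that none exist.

A=0, B=1, C=0, D=0, E=0

Check with A=0, B=1, C=0, D=0, E=0:
n1 = NAND(B, A) = NAND(1, 0) = 1
n2 = AND(n1, D) = AND(1, 0) = 0
n3 = AND(n2, n1) = AND(0, 1) = 0
n4 = NOT(n3) = NOT 0 = 1
n5 = NOR(E, C) = NOR(0, 0) = 1
n6 = NOT(n5) = NOT 1 = 0
n7 = AND(n4, n6) = AND(1, 0) = 0
So n6 = 0 and n7 = 0.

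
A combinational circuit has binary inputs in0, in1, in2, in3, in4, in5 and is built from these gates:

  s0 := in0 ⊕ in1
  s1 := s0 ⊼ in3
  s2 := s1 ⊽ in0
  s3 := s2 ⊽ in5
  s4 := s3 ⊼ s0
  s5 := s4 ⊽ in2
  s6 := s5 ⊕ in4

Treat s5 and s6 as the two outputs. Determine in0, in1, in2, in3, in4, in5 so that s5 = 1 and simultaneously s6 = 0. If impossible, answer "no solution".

Check with in0=0 in1=1 in2=0 in3=0 in4=1 in5=0:
s0 = in0 ⊕ in1 = 0 ⊕ 1 = 1
s1 = s0 ⊼ in3 = 1 ⊼ 0 = 1
s2 = s1 ⊽ in0 = 1 ⊽ 0 = 0
s3 = s2 ⊽ in5 = 0 ⊽ 0 = 1
s4 = s3 ⊼ s0 = 1 ⊼ 1 = 0
s5 = s4 ⊽ in2 = 0 ⊽ 0 = 1
s6 = s5 ⊕ in4 = 1 ⊕ 1 = 0
So s5 = 1 and s6 = 0.

in0=0 in1=1 in2=0 in3=0 in4=1 in5=0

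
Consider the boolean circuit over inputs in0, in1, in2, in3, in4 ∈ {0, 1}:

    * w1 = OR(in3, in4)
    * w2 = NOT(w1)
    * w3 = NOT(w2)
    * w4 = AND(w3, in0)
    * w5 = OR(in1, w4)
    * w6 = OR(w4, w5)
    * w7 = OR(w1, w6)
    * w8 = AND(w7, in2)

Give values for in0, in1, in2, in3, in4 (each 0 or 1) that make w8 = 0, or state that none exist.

w8 = AND(w7, in2) must be 0, so at least one of w7, in2 is 0.
Check with in0=0, in1=1, in2=0, in3=1, in4=1:
w1 = OR(in3, in4) = OR(1, 1) = 1
w2 = NOT(w1) = NOT 1 = 0
w3 = NOT(w2) = NOT 0 = 1
w4 = AND(w3, in0) = AND(1, 0) = 0
w5 = OR(in1, w4) = OR(1, 0) = 1
w6 = OR(w4, w5) = OR(0, 1) = 1
w7 = OR(w1, w6) = OR(1, 1) = 1
w8 = AND(w7, in2) = AND(1, 0) = 0
So w8 = 0 as required.

in0=0, in1=1, in2=0, in3=1, in4=1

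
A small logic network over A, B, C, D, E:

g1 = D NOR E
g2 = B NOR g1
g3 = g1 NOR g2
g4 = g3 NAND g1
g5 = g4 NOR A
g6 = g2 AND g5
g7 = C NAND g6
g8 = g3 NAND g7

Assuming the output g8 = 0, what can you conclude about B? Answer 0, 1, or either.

g8 = g3 NAND g7 must be 0, so both g3 = 1 and g7 = 1.
g3 = g1 NOR g2 must be 1, so both g1 = 0 and g2 = 0.
g7 = C NAND g6 must be 1, so at least one of C, g6 is 0.
Every assignment with g8 = 0 has B = 1; there are 12 such assignment(s).

1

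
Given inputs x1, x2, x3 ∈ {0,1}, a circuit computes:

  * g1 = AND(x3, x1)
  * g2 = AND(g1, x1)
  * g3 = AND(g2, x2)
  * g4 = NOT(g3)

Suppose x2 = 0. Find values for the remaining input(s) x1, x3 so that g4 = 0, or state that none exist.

no solution exists

With x2 = 0 fixed, none of the 4 settings of x1, x3 give g4 = 0.
For example, with x1=0, x3=0:
g1 = AND(x3, x1) = AND(0, 0) = 0
g2 = AND(g1, x1) = AND(0, 0) = 0
g3 = AND(g2, x2) = AND(0, 0) = 0
g4 = NOT(g3) = NOT 0 = 1
giving g4 = 1 ≠ 0.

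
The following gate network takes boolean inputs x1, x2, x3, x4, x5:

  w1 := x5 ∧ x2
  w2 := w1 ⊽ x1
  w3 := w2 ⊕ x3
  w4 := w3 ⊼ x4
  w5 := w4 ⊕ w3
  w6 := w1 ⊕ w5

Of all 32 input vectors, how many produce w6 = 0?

w6 = w1 ⊕ w5 must be 0, so w1 and w5 are equal.
Enumerating the 32 input combinations, 12 give w6 = 0 and 20 give w6 = 1.

12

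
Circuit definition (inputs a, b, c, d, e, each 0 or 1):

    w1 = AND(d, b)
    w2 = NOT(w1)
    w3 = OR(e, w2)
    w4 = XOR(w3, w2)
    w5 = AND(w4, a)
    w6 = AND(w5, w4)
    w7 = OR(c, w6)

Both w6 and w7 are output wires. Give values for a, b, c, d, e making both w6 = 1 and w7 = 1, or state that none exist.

Check with a=1, b=1, c=0, d=1, e=1:
w1 = AND(d, b) = AND(1, 1) = 1
w2 = NOT(w1) = NOT 1 = 0
w3 = OR(e, w2) = OR(1, 0) = 1
w4 = XOR(w3, w2) = XOR(1, 0) = 1
w5 = AND(w4, a) = AND(1, 1) = 1
w6 = AND(w5, w4) = AND(1, 1) = 1
w7 = OR(c, w6) = OR(0, 1) = 1
So w6 = 1 and w7 = 1.

a=1, b=1, c=0, d=1, e=1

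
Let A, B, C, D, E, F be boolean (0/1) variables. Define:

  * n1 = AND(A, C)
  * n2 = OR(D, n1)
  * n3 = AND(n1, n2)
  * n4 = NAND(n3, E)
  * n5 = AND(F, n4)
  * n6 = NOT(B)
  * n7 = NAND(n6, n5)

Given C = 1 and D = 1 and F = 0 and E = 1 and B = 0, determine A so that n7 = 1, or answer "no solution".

A=0

Check with C = 1 and D = 1 and F = 0 and E = 1 and B = 0 and A=0:
n1 = AND(A, C) = AND(0, 1) = 0
n2 = OR(D, n1) = OR(1, 0) = 1
n3 = AND(n1, n2) = AND(0, 1) = 0
n4 = NAND(n3, E) = NAND(0, 1) = 1
n5 = AND(F, n4) = AND(0, 1) = 0
n6 = NOT(B) = NOT 0 = 1
n7 = NAND(n6, n5) = NAND(1, 0) = 1
So n7 = 1.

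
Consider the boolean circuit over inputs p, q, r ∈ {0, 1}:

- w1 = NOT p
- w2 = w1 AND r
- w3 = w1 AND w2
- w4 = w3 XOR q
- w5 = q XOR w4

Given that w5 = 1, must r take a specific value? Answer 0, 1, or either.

1

w5 = q XOR w4 must be 1, so q and w4 differ.
Every assignment with w5 = 1 has r = 1; there are 2 such assignment(s).
  p=0, q=0, r=1
  p=0, q=1, r=1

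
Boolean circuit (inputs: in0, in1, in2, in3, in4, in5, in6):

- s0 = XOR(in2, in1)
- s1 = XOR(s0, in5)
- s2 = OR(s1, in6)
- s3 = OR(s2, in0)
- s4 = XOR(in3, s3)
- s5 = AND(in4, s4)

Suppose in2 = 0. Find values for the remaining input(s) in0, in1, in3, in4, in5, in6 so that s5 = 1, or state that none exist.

Check with in2 = 0 and in0=1, in1=0, in3=0, in4=1, in5=0, in6=1:
s0 = XOR(in2, in1) = XOR(0, 0) = 0
s1 = XOR(s0, in5) = XOR(0, 0) = 0
s2 = OR(s1, in6) = OR(0, 1) = 1
s3 = OR(s2, in0) = OR(1, 1) = 1
s4 = XOR(in3, s3) = XOR(0, 1) = 1
s5 = AND(in4, s4) = AND(1, 1) = 1
So s5 = 1.

in0=1 in1=0 in3=0 in4=1 in5=0 in6=1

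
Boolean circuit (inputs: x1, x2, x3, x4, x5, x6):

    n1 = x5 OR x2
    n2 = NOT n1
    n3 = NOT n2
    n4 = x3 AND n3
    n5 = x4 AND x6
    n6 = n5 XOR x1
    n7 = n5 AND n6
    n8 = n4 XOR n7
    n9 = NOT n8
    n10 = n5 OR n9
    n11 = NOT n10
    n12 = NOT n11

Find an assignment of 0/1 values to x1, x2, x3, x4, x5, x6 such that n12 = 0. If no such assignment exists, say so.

x1=0, x2=1, x3=1, x4=1, x5=0, x6=0

n12 = NOT n11 must be 0, so n11 = 1.
Check with x1=0, x2=1, x3=1, x4=1, x5=0, x6=0:
n1 = x5 OR x2 = 0 OR 1 = 1
n2 = NOT n1 = NOT 1 = 0
n3 = NOT n2 = NOT 0 = 1
n4 = x3 AND n3 = 1 AND 1 = 1
n5 = x4 AND x6 = 1 AND 0 = 0
n6 = n5 XOR x1 = 0 XOR 0 = 0
n7 = n5 AND n6 = 0 AND 0 = 0
n8 = n4 XOR n7 = 1 XOR 0 = 1
n9 = NOT n8 = NOT 1 = 0
n10 = n5 OR n9 = 0 OR 0 = 0
n11 = NOT n10 = NOT 0 = 1
n12 = NOT n11 = NOT 1 = 0
So n12 = 0 as required.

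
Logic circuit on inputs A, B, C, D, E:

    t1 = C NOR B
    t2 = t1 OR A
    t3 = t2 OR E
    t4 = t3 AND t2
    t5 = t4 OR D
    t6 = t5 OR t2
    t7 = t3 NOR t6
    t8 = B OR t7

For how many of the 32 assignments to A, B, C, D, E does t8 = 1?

t8 = B OR t7 must be 1, so at least one of B, t7 is 1.
Enumerating the 32 input combinations, 17 give t8 = 1 and 15 give t8 = 0.

17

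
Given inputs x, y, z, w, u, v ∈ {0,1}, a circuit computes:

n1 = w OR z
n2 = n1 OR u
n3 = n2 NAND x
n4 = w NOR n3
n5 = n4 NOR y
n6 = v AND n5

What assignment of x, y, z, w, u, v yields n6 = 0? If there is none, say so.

Check with x=1, y=0, z=1, w=0, u=1, v=1:
n1 = w OR z = 0 OR 1 = 1
n2 = n1 OR u = 1 OR 1 = 1
n3 = n2 NAND x = 1 NAND 1 = 0
n4 = w NOR n3 = 0 NOR 0 = 1
n5 = n4 NOR y = 1 NOR 0 = 0
n6 = v AND n5 = 1 AND 0 = 0
So n6 = 0 as required.

x=1, y=0, z=1, w=0, u=1, v=1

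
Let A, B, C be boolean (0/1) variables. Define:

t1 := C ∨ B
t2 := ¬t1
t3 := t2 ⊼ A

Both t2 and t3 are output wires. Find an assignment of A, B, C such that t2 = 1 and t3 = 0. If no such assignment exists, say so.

Check with A=1, B=0, C=0:
t1 = C ∨ B = 0 ∨ 0 = 0
t2 = ¬t1 = ¬0 = 1
t3 = t2 ⊼ A = 1 ⊼ 1 = 0
So t2 = 1 and t3 = 0.

A=1, B=0, C=0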